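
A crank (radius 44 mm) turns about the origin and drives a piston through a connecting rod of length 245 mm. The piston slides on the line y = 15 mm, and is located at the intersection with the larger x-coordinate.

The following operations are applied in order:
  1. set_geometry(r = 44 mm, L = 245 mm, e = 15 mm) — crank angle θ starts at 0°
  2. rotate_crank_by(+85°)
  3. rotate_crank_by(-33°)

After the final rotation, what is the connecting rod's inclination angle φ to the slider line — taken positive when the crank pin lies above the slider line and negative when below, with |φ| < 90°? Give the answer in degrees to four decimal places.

set_geometry: r = 44 mm, L = 245 mm, e = 15 mm; θ ← 0°
rotate_crank_by(+85°): θ ← 0° +85° = 85°
rotate_crank_by(-33°): θ ← 85° -33° = 52°
crank pin P = (r cos θ, r sin θ) = (27.089105, 34.672473)
h = r sin θ − e = 34.672473 − 15 = 19.672473
sin φ = h / L = 19.672473 / 245 = 0.08029581
φ = arcsin(0.08029581) = 4.605569°

4.6056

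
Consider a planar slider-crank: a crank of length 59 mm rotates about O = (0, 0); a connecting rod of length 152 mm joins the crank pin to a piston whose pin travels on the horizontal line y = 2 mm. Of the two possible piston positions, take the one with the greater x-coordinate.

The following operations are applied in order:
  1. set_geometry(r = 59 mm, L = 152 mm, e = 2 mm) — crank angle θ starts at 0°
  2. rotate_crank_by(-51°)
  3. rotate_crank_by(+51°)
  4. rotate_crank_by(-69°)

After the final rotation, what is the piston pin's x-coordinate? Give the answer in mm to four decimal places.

set_geometry: r = 59 mm, L = 152 mm, e = 2 mm; θ ← 0°
rotate_crank_by(-51°): θ ← 0° -51° = -51°
rotate_crank_by(+51°): θ ← -51° +51° = 0°
rotate_crank_by(-69°): θ ← 0° -69° = -69°
crank pin P = (r cos θ, r sin θ) = (21.143709, -55.081245)
h = r sin θ − e = -55.081245 − 2 = -57.081245
x = r cos θ + √(L² − h²) = 21.143709 + √(23104.0 − 3258.2685) = 21.143709 + 140.874879 = 162.018588

162.0186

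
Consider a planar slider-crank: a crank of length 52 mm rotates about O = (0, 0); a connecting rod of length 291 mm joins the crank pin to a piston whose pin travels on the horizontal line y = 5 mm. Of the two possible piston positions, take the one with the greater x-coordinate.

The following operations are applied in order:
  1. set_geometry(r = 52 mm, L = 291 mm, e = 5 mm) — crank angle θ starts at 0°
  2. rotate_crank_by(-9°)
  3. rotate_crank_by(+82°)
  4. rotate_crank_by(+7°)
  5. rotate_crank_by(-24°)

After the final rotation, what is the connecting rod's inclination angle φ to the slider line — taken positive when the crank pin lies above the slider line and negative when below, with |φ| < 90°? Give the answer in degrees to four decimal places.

7.5252

set_geometry: r = 52 mm, L = 291 mm, e = 5 mm; θ ← 0°
rotate_crank_by(-9°): θ ← 0° -9° = -9°
rotate_crank_by(+82°): θ ← -9° +82° = 73°
rotate_crank_by(+7°): θ ← 73° +7° = 80°
rotate_crank_by(-24°): θ ← 80° -24° = 56°
crank pin P = (r cos θ, r sin θ) = (29.078031, 43.109954)
h = r sin θ − e = 43.109954 − 5 = 38.109954
sin φ = h / L = 38.109954 / 291 = 0.13096204
φ = arcsin(0.13096204) = 7.525188°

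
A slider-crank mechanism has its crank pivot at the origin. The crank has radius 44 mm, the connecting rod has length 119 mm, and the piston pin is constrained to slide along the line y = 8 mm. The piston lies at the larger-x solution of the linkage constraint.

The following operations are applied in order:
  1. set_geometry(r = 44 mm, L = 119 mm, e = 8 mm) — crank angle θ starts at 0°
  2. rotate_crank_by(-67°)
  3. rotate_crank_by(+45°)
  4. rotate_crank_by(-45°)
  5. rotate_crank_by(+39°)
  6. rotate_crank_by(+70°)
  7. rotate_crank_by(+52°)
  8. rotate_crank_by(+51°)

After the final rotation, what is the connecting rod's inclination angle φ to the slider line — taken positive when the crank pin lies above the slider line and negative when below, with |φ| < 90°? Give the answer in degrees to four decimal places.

set_geometry: r = 44 mm, L = 119 mm, e = 8 mm; θ ← 0°
rotate_crank_by(-67°): θ ← 0° -67° = -67°
rotate_crank_by(+45°): θ ← -67° +45° = -22°
rotate_crank_by(-45°): θ ← -22° -45° = -67°
rotate_crank_by(+39°): θ ← -67° +39° = -28°
rotate_crank_by(+70°): θ ← -28° +70° = 42°
rotate_crank_by(+52°): θ ← 42° +52° = 94°
rotate_crank_by(+51°): θ ← 94° +51° = 145°
crank pin P = (r cos θ, r sin θ) = (-36.042690, 25.237363)
h = r sin θ − e = 25.237363 − 8 = 17.237363
sin φ = h / L = 17.237363 / 119 = 0.14485179
φ = arcsin(0.14485179) = 8.328697°

8.3287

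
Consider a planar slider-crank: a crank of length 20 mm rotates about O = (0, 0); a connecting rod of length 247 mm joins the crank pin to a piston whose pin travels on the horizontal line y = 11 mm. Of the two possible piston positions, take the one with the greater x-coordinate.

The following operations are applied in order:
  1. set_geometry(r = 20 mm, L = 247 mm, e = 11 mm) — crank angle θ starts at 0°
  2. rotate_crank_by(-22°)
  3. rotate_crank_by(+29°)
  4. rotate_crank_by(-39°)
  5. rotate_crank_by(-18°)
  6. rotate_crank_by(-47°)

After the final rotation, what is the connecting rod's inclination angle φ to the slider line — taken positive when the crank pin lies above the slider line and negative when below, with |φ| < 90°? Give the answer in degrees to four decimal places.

set_geometry: r = 20 mm, L = 247 mm, e = 11 mm; θ ← 0°
rotate_crank_by(-22°): θ ← 0° -22° = -22°
rotate_crank_by(+29°): θ ← -22° +29° = 7°
rotate_crank_by(-39°): θ ← 7° -39° = -32°
rotate_crank_by(-18°): θ ← -32° -18° = -50°
rotate_crank_by(-47°): θ ← -50° -47° = -97°
crank pin P = (r cos θ, r sin θ) = (-2.437387, -19.850923)
h = r sin θ − e = -19.850923 − 11 = -30.850923
sin φ = h / L = -30.850923 / 247 = -0.12490252
φ = arcsin(-0.12490252) = -7.175127°

-7.1751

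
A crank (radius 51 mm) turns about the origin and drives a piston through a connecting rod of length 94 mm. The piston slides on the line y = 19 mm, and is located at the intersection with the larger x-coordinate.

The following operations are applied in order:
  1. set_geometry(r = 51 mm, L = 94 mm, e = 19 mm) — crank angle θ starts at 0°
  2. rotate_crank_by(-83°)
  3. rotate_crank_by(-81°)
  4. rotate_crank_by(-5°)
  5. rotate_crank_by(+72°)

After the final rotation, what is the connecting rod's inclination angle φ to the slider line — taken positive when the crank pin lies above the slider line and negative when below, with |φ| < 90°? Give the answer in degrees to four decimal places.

set_geometry: r = 51 mm, L = 94 mm, e = 19 mm; θ ← 0°
rotate_crank_by(-83°): θ ← 0° -83° = -83°
rotate_crank_by(-81°): θ ← -83° -81° = -164°
rotate_crank_by(-5°): θ ← -164° -5° = -169°
rotate_crank_by(+72°): θ ← -169° +72° = -97°
crank pin P = (r cos θ, r sin θ) = (-6.215337, -50.619854)
h = r sin θ − e = -50.619854 − 19 = -69.619854
sin φ = h / L = -69.619854 / 94 = -0.74063674
φ = arcsin(-0.74063674) = -47.785684°

-47.7857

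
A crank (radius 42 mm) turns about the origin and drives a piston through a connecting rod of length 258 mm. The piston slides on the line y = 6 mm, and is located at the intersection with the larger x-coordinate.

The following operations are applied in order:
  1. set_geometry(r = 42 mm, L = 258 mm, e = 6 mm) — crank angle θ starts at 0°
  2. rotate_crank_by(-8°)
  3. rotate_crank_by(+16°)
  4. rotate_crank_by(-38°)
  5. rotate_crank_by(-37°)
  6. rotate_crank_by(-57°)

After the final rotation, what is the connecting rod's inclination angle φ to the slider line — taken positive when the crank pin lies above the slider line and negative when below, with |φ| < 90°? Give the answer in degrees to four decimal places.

-9.1033

set_geometry: r = 42 mm, L = 258 mm, e = 6 mm; θ ← 0°
rotate_crank_by(-8°): θ ← 0° -8° = -8°
rotate_crank_by(+16°): θ ← -8° +16° = 8°
rotate_crank_by(-38°): θ ← 8° -38° = -30°
rotate_crank_by(-37°): θ ← -30° -37° = -67°
rotate_crank_by(-57°): θ ← -67° -57° = -124°
crank pin P = (r cos θ, r sin θ) = (-23.486102, -34.819578)
h = r sin θ − e = -34.819578 − 6 = -40.819578
sin φ = h / L = -40.819578 / 258 = -0.15821542
φ = arcsin(-0.15821542) = -9.103328°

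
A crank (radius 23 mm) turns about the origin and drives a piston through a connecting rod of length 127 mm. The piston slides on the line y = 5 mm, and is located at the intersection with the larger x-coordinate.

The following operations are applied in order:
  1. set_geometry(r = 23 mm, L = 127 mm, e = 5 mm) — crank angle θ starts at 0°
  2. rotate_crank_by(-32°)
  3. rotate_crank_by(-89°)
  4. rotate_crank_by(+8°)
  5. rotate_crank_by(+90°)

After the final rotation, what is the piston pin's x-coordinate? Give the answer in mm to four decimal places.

set_geometry: r = 23 mm, L = 127 mm, e = 5 mm; θ ← 0°
rotate_crank_by(-32°): θ ← 0° -32° = -32°
rotate_crank_by(-89°): θ ← -32° -89° = -121°
rotate_crank_by(+8°): θ ← -121° +8° = -113°
rotate_crank_by(+90°): θ ← -113° +90° = -23°
crank pin P = (r cos θ, r sin θ) = (21.171612, -8.986816)
h = r sin θ − e = -8.986816 − 5 = -13.986816
x = r cos θ + √(L² − h²) = 21.171612 + √(16129.0 − 195.6310) = 21.171612 + 126.227449 = 147.399061

147.3991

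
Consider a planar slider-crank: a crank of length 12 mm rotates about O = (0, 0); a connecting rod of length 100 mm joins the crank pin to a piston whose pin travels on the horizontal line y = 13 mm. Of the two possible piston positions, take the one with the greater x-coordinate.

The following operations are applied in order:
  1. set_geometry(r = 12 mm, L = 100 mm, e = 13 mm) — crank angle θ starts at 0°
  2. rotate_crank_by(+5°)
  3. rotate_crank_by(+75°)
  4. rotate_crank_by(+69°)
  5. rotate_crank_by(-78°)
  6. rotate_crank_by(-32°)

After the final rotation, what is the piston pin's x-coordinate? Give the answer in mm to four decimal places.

109.1772

set_geometry: r = 12 mm, L = 100 mm, e = 13 mm; θ ← 0°
rotate_crank_by(+5°): θ ← 0° +5° = 5°
rotate_crank_by(+75°): θ ← 5° +75° = 80°
rotate_crank_by(+69°): θ ← 80° +69° = 149°
rotate_crank_by(-78°): θ ← 149° -78° = 71°
rotate_crank_by(-32°): θ ← 71° -32° = 39°
crank pin P = (r cos θ, r sin θ) = (9.325752, 7.551845)
h = r sin θ − e = 7.551845 − 13 = -5.448155
x = r cos θ + √(L² − h²) = 9.325752 + √(10000.0 − 29.6824) = 9.325752 + 99.851478 = 109.177229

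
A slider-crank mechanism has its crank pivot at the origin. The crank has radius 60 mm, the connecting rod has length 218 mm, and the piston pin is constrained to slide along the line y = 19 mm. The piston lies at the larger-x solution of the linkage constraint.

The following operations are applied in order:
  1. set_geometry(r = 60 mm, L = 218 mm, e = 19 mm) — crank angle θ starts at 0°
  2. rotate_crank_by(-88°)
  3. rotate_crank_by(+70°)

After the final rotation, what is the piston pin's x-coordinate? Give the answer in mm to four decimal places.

271.8067

set_geometry: r = 60 mm, L = 218 mm, e = 19 mm; θ ← 0°
rotate_crank_by(-88°): θ ← 0° -88° = -88°
rotate_crank_by(+70°): θ ← -88° +70° = -18°
crank pin P = (r cos θ, r sin θ) = (57.063391, -18.541020)
h = r sin θ − e = -18.541020 − 19 = -37.541020
x = r cos θ + √(L² − h²) = 57.063391 + √(47524.0 − 1409.3282) = 57.063391 + 214.743270 = 271.806661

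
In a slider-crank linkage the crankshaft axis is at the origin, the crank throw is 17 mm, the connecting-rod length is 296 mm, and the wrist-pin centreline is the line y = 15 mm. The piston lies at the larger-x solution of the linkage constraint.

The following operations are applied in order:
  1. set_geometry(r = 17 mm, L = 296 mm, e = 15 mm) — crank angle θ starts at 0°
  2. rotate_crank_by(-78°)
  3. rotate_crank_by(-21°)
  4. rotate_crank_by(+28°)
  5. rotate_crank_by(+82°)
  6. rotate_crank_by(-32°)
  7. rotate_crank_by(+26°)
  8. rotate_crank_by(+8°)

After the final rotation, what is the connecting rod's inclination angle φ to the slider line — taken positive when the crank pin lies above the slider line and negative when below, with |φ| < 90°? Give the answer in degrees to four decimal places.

-2.1638

set_geometry: r = 17 mm, L = 296 mm, e = 15 mm; θ ← 0°
rotate_crank_by(-78°): θ ← 0° -78° = -78°
rotate_crank_by(-21°): θ ← -78° -21° = -99°
rotate_crank_by(+28°): θ ← -99° +28° = -71°
rotate_crank_by(+82°): θ ← -71° +82° = 11°
rotate_crank_by(-32°): θ ← 11° -32° = -21°
rotate_crank_by(+26°): θ ← -21° +26° = 5°
rotate_crank_by(+8°): θ ← 5° +8° = 13°
crank pin P = (r cos θ, r sin θ) = (16.564291, 3.824168)
h = r sin θ − e = 3.824168 − 15 = -11.175832
sin φ = h / L = -11.175832 / 296 = -0.03775619
φ = arcsin(-0.03775619) = -2.163785°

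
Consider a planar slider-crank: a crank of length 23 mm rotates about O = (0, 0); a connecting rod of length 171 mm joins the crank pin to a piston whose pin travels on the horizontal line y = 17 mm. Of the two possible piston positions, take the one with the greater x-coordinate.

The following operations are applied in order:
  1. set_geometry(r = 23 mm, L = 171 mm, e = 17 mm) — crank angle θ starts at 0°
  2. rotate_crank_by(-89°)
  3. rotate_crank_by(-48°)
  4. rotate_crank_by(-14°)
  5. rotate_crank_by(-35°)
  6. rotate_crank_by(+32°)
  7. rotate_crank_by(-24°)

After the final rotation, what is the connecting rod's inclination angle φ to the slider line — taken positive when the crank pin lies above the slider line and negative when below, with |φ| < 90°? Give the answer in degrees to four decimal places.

set_geometry: r = 23 mm, L = 171 mm, e = 17 mm; θ ← 0°
rotate_crank_by(-89°): θ ← 0° -89° = -89°
rotate_crank_by(-48°): θ ← -89° -48° = -137°
rotate_crank_by(-14°): θ ← -137° -14° = -151°
rotate_crank_by(-35°): θ ← -151° -35° = -186°
rotate_crank_by(+32°): θ ← -186° +32° = -154°
rotate_crank_by(-24°): θ ← -154° -24° = -178°
crank pin P = (r cos θ, r sin θ) = (-22.985989, -0.802688)
h = r sin θ − e = -0.802688 − 17 = -17.802688
sin φ = h / L = -17.802688 / 171 = -0.10410929
φ = arcsin(-0.10410929) = -5.975851°

-5.9759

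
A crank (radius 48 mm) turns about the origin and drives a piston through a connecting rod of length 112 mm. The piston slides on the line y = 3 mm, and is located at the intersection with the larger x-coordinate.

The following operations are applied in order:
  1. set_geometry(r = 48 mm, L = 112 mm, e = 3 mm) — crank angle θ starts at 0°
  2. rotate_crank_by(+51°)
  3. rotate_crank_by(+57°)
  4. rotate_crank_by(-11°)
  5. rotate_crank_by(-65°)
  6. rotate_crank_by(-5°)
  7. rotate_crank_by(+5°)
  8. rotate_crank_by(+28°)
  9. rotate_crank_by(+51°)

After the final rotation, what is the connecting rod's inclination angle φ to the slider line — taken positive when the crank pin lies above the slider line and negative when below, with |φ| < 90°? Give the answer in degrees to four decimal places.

21.9205

set_geometry: r = 48 mm, L = 112 mm, e = 3 mm; θ ← 0°
rotate_crank_by(+51°): θ ← 0° +51° = 51°
rotate_crank_by(+57°): θ ← 51° +57° = 108°
rotate_crank_by(-11°): θ ← 108° -11° = 97°
rotate_crank_by(-65°): θ ← 97° -65° = 32°
rotate_crank_by(-5°): θ ← 32° -5° = 27°
rotate_crank_by(+5°): θ ← 27° +5° = 32°
rotate_crank_by(+28°): θ ← 32° +28° = 60°
rotate_crank_by(+51°): θ ← 60° +51° = 111°
crank pin P = (r cos θ, r sin θ) = (-17.201662, 44.811860)
h = r sin θ − e = 44.811860 − 3 = 41.811860
sin φ = h / L = 41.811860 / 112 = 0.37332018
φ = arcsin(0.37332018) = 21.920528°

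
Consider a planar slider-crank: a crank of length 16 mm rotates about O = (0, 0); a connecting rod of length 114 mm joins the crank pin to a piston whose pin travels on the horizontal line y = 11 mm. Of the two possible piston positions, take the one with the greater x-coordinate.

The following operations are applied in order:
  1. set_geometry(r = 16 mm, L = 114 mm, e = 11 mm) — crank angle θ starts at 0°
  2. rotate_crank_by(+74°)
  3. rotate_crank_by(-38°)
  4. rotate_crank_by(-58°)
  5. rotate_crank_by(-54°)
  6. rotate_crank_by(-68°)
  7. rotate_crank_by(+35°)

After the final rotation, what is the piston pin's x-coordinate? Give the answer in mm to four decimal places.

set_geometry: r = 16 mm, L = 114 mm, e = 11 mm; θ ← 0°
rotate_crank_by(+74°): θ ← 0° +74° = 74°
rotate_crank_by(-38°): θ ← 74° -38° = 36°
rotate_crank_by(-58°): θ ← 36° -58° = -22°
rotate_crank_by(-54°): θ ← -22° -54° = -76°
rotate_crank_by(-68°): θ ← -76° -68° = -144°
rotate_crank_by(+35°): θ ← -144° +35° = -109°
crank pin P = (r cos θ, r sin θ) = (-5.209090, -15.128297)
h = r sin θ − e = -15.128297 − 11 = -26.128297
x = r cos θ + √(L² − h²) = -5.209090 + √(12996.0 − 682.6879) = -5.209090 + 110.965364 = 105.756274

105.7563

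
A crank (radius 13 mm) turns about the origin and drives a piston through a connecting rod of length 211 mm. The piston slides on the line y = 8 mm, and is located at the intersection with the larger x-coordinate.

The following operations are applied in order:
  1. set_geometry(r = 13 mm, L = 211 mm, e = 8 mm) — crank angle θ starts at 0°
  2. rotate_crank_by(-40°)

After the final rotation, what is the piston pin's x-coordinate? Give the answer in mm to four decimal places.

set_geometry: r = 13 mm, L = 211 mm, e = 8 mm; θ ← 0°
rotate_crank_by(-40°): θ ← 0° -40° = -40°
crank pin P = (r cos θ, r sin θ) = (9.958578, -8.356239)
h = r sin θ − e = -8.356239 − 8 = -16.356239
x = r cos θ + √(L² − h²) = 9.958578 + √(44521.0 − 267.5266) = 9.958578 + 210.365096 = 220.323673

220.3237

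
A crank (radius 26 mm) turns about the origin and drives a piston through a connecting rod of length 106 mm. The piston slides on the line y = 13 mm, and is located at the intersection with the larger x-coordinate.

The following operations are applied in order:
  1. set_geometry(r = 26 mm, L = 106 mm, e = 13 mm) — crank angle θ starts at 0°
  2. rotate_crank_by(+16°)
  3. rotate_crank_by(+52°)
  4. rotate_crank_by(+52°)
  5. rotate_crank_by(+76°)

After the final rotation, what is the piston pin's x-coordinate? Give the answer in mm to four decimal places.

79.0712

set_geometry: r = 26 mm, L = 106 mm, e = 13 mm; θ ← 0°
rotate_crank_by(+16°): θ ← 0° +16° = 16°
rotate_crank_by(+52°): θ ← 16° +52° = 68°
rotate_crank_by(+52°): θ ← 68° +52° = 120°
rotate_crank_by(+76°): θ ← 120° +76° = 196°
crank pin P = (r cos θ, r sin θ) = (-24.992804, -7.166571)
h = r sin θ − e = -7.166571 − 13 = -20.166571
x = r cos θ + √(L² − h²) = -24.992804 + √(11236.0 − 406.6906) = -24.992804 + 104.063968 = 79.071164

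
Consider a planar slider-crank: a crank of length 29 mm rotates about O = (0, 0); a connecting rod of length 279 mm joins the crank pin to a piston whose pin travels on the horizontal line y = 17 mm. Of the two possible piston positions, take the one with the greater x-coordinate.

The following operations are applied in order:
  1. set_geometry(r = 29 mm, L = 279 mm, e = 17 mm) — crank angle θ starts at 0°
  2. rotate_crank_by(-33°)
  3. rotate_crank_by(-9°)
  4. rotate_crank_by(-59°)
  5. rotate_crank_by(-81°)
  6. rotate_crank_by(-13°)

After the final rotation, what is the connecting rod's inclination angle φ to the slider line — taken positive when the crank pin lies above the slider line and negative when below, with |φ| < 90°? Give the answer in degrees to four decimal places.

set_geometry: r = 29 mm, L = 279 mm, e = 17 mm; θ ← 0°
rotate_crank_by(-33°): θ ← 0° -33° = -33°
rotate_crank_by(-9°): θ ← -33° -9° = -42°
rotate_crank_by(-59°): θ ← -42° -59° = -101°
rotate_crank_by(-81°): θ ← -101° -81° = -182°
rotate_crank_by(-13°): θ ← -182° -13° = -195°
crank pin P = (r cos θ, r sin θ) = (-28.011849, 7.505752)
h = r sin θ − e = 7.505752 − 17 = -9.494248
sin φ = h / L = -9.494248 / 279 = -0.03402956
φ = arcsin(-0.03402956) = -1.950127°

-1.9501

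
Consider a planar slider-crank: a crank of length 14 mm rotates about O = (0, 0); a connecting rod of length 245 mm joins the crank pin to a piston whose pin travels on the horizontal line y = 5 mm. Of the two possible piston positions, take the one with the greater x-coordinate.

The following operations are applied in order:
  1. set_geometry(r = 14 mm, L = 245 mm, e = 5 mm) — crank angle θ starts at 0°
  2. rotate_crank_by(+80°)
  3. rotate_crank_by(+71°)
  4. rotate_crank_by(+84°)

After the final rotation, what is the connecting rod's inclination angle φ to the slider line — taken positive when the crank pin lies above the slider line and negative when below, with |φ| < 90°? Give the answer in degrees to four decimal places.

-3.8541

set_geometry: r = 14 mm, L = 245 mm, e = 5 mm; θ ← 0°
rotate_crank_by(+80°): θ ← 0° +80° = 80°
rotate_crank_by(+71°): θ ← 80° +71° = 151°
rotate_crank_by(+84°): θ ← 151° +84° = 235°
crank pin P = (r cos θ, r sin θ) = (-8.030070, -11.468129)
h = r sin θ − e = -11.468129 − 5 = -16.468129
sin φ = h / L = -16.468129 / 245 = -0.06721685
φ = arcsin(-0.06721685) = -3.854148°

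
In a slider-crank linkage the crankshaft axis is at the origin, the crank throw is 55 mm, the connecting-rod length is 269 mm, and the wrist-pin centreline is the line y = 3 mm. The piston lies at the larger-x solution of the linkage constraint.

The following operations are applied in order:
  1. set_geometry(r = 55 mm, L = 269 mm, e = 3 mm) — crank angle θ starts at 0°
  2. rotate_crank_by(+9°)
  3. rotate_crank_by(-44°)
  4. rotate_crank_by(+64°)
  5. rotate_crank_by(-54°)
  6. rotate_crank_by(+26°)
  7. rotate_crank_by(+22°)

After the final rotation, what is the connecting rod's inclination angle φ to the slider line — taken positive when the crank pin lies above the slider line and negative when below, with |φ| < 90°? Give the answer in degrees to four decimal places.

set_geometry: r = 55 mm, L = 269 mm, e = 3 mm; θ ← 0°
rotate_crank_by(+9°): θ ← 0° +9° = 9°
rotate_crank_by(-44°): θ ← 9° -44° = -35°
rotate_crank_by(+64°): θ ← -35° +64° = 29°
rotate_crank_by(-54°): θ ← 29° -54° = -25°
rotate_crank_by(+26°): θ ← -25° +26° = 1°
rotate_crank_by(+22°): θ ← 1° +22° = 23°
crank pin P = (r cos θ, r sin θ) = (50.627767, 21.490212)
h = r sin θ − e = 21.490212 − 3 = 18.490212
sin φ = h / L = 18.490212 / 269 = 0.06873685
φ = arcsin(0.06873685) = 3.941439°

3.9414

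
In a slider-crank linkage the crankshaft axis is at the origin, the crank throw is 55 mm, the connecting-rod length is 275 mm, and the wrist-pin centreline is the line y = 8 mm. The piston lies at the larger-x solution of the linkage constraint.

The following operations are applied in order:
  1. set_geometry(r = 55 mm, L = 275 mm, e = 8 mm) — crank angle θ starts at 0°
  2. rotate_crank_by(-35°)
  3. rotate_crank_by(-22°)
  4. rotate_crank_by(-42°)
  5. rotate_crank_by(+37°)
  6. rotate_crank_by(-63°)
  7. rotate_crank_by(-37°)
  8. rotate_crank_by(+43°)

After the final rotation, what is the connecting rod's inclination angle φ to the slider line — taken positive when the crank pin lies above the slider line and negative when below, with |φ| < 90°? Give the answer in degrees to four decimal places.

set_geometry: r = 55 mm, L = 275 mm, e = 8 mm; θ ← 0°
rotate_crank_by(-35°): θ ← 0° -35° = -35°
rotate_crank_by(-22°): θ ← -35° -22° = -57°
rotate_crank_by(-42°): θ ← -57° -42° = -99°
rotate_crank_by(+37°): θ ← -99° +37° = -62°
rotate_crank_by(-63°): θ ← -62° -63° = -125°
rotate_crank_by(-37°): θ ← -125° -37° = -162°
rotate_crank_by(+43°): θ ← -162° +43° = -119°
crank pin P = (r cos θ, r sin θ) = (-26.664529, -48.104084)
h = r sin θ − e = -48.104084 − 8 = -56.104084
sin φ = h / L = -56.104084 / 275 = -0.20401485
φ = arcsin(-0.20401485) = -11.771835°

-11.7718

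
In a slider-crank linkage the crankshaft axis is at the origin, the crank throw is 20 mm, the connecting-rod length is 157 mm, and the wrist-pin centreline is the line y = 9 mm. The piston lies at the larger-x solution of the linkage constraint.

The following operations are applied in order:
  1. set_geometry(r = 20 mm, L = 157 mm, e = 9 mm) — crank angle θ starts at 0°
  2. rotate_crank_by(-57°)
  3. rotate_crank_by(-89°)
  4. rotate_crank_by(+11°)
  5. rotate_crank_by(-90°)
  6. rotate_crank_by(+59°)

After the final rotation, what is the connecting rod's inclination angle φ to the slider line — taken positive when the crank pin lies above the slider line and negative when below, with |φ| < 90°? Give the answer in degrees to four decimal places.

-5.0568

set_geometry: r = 20 mm, L = 157 mm, e = 9 mm; θ ← 0°
rotate_crank_by(-57°): θ ← 0° -57° = -57°
rotate_crank_by(-89°): θ ← -57° -89° = -146°
rotate_crank_by(+11°): θ ← -146° +11° = -135°
rotate_crank_by(-90°): θ ← -135° -90° = -225°
rotate_crank_by(+59°): θ ← -225° +59° = -166°
crank pin P = (r cos θ, r sin θ) = (-19.405915, -4.838438)
h = r sin θ − e = -4.838438 − 9 = -13.838438
sin φ = h / L = -13.838438 / 157 = -0.08814292
φ = arcsin(-0.08814292) = -5.056779°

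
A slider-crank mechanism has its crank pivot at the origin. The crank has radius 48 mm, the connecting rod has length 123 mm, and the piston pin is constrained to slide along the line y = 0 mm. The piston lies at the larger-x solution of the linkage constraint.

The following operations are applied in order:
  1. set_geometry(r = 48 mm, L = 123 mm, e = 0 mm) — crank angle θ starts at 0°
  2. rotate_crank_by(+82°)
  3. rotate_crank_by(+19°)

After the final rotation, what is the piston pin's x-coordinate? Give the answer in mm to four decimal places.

set_geometry: r = 48 mm, L = 123 mm, e = 0 mm; θ ← 0°
rotate_crank_by(+82°): θ ← 0° +82° = 82°
rotate_crank_by(+19°): θ ← 82° +19° = 101°
crank pin P = (r cos θ, r sin θ) = (-9.158832, 47.118105)
h = r sin θ − e = 47.118105 − 0 = 47.118105
x = r cos θ + √(L² − h²) = -9.158832 + √(15129.0 − 2220.1158) = -9.158832 + 113.617271 = 104.458439

104.4584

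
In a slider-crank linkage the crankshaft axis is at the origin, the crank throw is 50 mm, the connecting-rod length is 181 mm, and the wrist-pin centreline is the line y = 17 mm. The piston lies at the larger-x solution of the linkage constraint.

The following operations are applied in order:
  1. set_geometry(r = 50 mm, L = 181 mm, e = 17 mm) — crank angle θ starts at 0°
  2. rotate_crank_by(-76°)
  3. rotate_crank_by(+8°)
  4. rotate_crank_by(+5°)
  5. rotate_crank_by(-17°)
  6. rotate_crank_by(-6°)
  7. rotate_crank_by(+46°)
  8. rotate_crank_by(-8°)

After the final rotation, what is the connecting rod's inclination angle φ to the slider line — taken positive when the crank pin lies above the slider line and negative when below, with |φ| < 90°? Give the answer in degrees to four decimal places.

set_geometry: r = 50 mm, L = 181 mm, e = 17 mm; θ ← 0°
rotate_crank_by(-76°): θ ← 0° -76° = -76°
rotate_crank_by(+8°): θ ← -76° +8° = -68°
rotate_crank_by(+5°): θ ← -68° +5° = -63°
rotate_crank_by(-17°): θ ← -63° -17° = -80°
rotate_crank_by(-6°): θ ← -80° -6° = -86°
rotate_crank_by(+46°): θ ← -86° +46° = -40°
rotate_crank_by(-8°): θ ← -40° -8° = -48°
crank pin P = (r cos θ, r sin θ) = (33.456530, -37.157241)
h = r sin θ − e = -37.157241 − 17 = -54.157241
sin φ = h / L = -54.157241 / 181 = -0.29921128
φ = arcsin(-0.29921128) = -17.410237°

-17.4102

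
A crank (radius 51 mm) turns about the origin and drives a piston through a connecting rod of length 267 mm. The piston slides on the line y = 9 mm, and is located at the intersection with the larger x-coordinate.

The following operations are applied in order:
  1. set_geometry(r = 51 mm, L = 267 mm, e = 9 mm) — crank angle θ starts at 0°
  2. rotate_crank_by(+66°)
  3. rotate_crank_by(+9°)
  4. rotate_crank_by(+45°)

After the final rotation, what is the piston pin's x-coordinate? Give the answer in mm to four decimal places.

239.1739

set_geometry: r = 51 mm, L = 267 mm, e = 9 mm; θ ← 0°
rotate_crank_by(+66°): θ ← 0° +66° = 66°
rotate_crank_by(+9°): θ ← 66° +9° = 75°
rotate_crank_by(+45°): θ ← 75° +45° = 120°
crank pin P = (r cos θ, r sin θ) = (-25.500000, 44.167296)
h = r sin θ − e = 44.167296 − 9 = 35.167296
x = r cos θ + √(L² − h²) = -25.500000 + √(71289.0 − 1236.7387) = -25.500000 + 264.673877 = 239.173877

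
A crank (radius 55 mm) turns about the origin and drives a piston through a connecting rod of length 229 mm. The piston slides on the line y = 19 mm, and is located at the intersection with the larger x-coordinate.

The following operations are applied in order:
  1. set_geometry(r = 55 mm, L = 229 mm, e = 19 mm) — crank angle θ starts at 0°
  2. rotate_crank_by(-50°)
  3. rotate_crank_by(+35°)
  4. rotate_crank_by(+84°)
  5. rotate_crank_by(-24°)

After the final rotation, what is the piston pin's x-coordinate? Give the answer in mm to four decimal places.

set_geometry: r = 55 mm, L = 229 mm, e = 19 mm; θ ← 0°
rotate_crank_by(-50°): θ ← 0° -50° = -50°
rotate_crank_by(+35°): θ ← -50° +35° = -15°
rotate_crank_by(+84°): θ ← -15° +84° = 69°
rotate_crank_by(-24°): θ ← 69° -24° = 45°
crank pin P = (r cos θ, r sin θ) = (38.890873, 38.890873)
h = r sin θ − e = 38.890873 − 19 = 19.890873
x = r cos θ + √(L² − h²) = 38.890873 + √(52441.0 − 395.6468) = 38.890873 + 228.134507 = 267.025380

267.0254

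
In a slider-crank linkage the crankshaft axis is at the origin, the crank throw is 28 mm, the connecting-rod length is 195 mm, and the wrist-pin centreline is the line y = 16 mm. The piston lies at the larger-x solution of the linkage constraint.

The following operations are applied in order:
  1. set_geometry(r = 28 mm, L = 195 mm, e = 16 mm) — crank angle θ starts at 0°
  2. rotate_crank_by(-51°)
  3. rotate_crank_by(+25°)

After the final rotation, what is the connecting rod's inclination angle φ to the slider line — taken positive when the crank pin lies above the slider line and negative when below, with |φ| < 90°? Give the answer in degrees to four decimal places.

-8.3371

set_geometry: r = 28 mm, L = 195 mm, e = 16 mm; θ ← 0°
rotate_crank_by(-51°): θ ← 0° -51° = -51°
rotate_crank_by(+25°): θ ← -51° +25° = -26°
crank pin P = (r cos θ, r sin θ) = (25.166233, -12.274392)
h = r sin θ − e = -12.274392 − 16 = -28.274392
sin φ = h / L = -28.274392 / 195 = -0.14499688
φ = arcsin(-0.14499688) = -8.337099°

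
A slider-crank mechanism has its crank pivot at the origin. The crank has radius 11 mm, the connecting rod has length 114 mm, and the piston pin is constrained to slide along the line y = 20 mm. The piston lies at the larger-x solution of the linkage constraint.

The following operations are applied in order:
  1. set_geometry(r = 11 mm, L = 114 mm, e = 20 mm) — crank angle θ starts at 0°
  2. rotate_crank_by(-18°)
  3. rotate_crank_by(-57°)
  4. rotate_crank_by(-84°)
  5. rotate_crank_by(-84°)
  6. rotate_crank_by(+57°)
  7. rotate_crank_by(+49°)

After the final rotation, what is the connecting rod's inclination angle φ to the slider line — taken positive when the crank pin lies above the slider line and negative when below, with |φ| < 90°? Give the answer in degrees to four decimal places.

set_geometry: r = 11 mm, L = 114 mm, e = 20 mm; θ ← 0°
rotate_crank_by(-18°): θ ← 0° -18° = -18°
rotate_crank_by(-57°): θ ← -18° -57° = -75°
rotate_crank_by(-84°): θ ← -75° -84° = -159°
rotate_crank_by(-84°): θ ← -159° -84° = -243°
rotate_crank_by(+57°): θ ← -243° +57° = -186°
rotate_crank_by(+49°): θ ← -186° +49° = -137°
crank pin P = (r cos θ, r sin θ) = (-8.044891, -7.501982)
h = r sin θ − e = -7.501982 − 20 = -27.501982
sin φ = h / L = -27.501982 / 114 = -0.24124546
φ = arcsin(-0.24124546) = -13.960060°

-13.9601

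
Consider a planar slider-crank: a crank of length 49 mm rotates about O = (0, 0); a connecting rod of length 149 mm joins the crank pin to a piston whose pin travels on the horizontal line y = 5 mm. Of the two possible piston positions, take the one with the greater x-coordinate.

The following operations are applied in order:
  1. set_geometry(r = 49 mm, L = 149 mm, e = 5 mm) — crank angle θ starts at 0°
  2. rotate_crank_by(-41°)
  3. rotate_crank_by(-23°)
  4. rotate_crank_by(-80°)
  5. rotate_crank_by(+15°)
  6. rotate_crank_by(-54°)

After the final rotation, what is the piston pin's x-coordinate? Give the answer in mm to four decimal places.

100.0472

set_geometry: r = 49 mm, L = 149 mm, e = 5 mm; θ ← 0°
rotate_crank_by(-41°): θ ← 0° -41° = -41°
rotate_crank_by(-23°): θ ← -41° -23° = -64°
rotate_crank_by(-80°): θ ← -64° -80° = -144°
rotate_crank_by(+15°): θ ← -144° +15° = -129°
rotate_crank_by(-54°): θ ← -129° -54° = -183°
crank pin P = (r cos θ, r sin θ) = (-48.932847, 2.564462)
h = r sin θ − e = 2.564462 − 5 = -2.435538
x = r cos θ + √(L² − h²) = -48.932847 + √(22201.0 − 5.9318) = -48.932847 + 148.980093 = 100.047246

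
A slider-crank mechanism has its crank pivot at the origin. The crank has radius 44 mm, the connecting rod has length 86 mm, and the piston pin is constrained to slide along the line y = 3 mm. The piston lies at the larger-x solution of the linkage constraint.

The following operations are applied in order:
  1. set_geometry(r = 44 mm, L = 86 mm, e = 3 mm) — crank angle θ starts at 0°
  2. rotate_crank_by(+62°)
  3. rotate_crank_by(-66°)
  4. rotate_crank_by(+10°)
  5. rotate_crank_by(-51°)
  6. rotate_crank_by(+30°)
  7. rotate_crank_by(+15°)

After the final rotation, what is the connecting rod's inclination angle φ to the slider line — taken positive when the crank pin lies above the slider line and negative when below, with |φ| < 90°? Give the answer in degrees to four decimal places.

-1.9991

set_geometry: r = 44 mm, L = 86 mm, e = 3 mm; θ ← 0°
rotate_crank_by(+62°): θ ← 0° +62° = 62°
rotate_crank_by(-66°): θ ← 62° -66° = -4°
rotate_crank_by(+10°): θ ← -4° +10° = 6°
rotate_crank_by(-51°): θ ← 6° -51° = -45°
rotate_crank_by(+30°): θ ← -45° +30° = -15°
rotate_crank_by(+15°): θ ← -15° +15° = 0°
crank pin P = (r cos θ, r sin θ) = (44.000000, 0.000000)
h = r sin θ − e = 0.000000 − 3 = -3.000000
sin φ = h / L = -3.000000 / 86 = -0.03488372
φ = arcsin(-0.03488372) = -1.999096°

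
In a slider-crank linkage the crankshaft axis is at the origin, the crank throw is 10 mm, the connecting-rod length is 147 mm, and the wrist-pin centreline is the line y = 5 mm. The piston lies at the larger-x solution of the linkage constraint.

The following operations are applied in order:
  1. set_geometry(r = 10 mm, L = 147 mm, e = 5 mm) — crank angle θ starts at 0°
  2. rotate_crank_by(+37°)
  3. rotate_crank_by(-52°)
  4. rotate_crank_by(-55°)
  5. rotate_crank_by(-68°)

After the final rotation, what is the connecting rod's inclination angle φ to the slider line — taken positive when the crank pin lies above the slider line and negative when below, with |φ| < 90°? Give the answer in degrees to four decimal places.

set_geometry: r = 10 mm, L = 147 mm, e = 5 mm; θ ← 0°
rotate_crank_by(+37°): θ ← 0° +37° = 37°
rotate_crank_by(-52°): θ ← 37° -52° = -15°
rotate_crank_by(-55°): θ ← -15° -55° = -70°
rotate_crank_by(-68°): θ ← -70° -68° = -138°
crank pin P = (r cos θ, r sin θ) = (-7.431448, -6.691306)
h = r sin θ − e = -6.691306 − 5 = -11.691306
sin φ = h / L = -11.691306 / 147 = -0.07953269
φ = arcsin(-0.07953269) = -4.561706°

-4.5617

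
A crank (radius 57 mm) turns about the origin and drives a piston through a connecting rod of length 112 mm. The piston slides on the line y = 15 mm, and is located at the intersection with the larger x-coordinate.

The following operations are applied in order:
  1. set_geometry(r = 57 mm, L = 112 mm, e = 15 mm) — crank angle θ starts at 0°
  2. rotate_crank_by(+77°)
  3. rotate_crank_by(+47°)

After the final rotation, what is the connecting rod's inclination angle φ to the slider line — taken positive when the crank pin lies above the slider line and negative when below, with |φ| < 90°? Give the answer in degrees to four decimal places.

set_geometry: r = 57 mm, L = 112 mm, e = 15 mm; θ ← 0°
rotate_crank_by(+77°): θ ← 0° +77° = 77°
rotate_crank_by(+47°): θ ← 77° +47° = 124°
crank pin P = (r cos θ, r sin θ) = (-31.873995, 47.255142)
h = r sin θ − e = 47.255142 − 15 = 32.255142
sin φ = h / L = 32.255142 / 112 = 0.28799234
φ = arcsin(0.28799234) = 16.737798°

16.7378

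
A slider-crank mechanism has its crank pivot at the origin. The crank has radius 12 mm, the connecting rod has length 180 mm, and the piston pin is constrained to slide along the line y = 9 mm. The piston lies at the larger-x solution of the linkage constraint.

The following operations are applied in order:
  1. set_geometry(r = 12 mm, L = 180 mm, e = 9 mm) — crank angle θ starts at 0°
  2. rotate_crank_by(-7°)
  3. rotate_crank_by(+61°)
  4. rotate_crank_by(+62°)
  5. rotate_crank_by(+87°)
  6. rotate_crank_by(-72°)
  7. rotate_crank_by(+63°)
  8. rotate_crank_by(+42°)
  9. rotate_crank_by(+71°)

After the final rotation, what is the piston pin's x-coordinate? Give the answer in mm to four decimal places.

set_geometry: r = 12 mm, L = 180 mm, e = 9 mm; θ ← 0°
rotate_crank_by(-7°): θ ← 0° -7° = -7°
rotate_crank_by(+61°): θ ← -7° +61° = 54°
rotate_crank_by(+62°): θ ← 54° +62° = 116°
rotate_crank_by(+87°): θ ← 116° +87° = 203°
rotate_crank_by(-72°): θ ← 203° -72° = 131°
rotate_crank_by(+63°): θ ← 131° +63° = 194°
rotate_crank_by(+42°): θ ← 194° +42° = 236°
rotate_crank_by(+71°): θ ← 236° +71° = 307°
crank pin P = (r cos θ, r sin θ) = (7.221780, -9.583626)
h = r sin θ − e = -9.583626 − 9 = -18.583626
x = r cos θ + √(L² − h²) = 7.221780 + √(32400.0 − 345.3512) = 7.221780 + 179.038121 = 186.259901

186.2599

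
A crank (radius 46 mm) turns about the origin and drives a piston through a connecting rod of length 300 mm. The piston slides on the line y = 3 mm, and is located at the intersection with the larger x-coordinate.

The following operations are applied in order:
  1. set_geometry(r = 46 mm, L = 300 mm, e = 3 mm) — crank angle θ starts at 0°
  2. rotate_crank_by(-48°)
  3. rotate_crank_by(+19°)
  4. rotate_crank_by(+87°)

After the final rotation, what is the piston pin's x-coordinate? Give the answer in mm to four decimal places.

set_geometry: r = 46 mm, L = 300 mm, e = 3 mm; θ ← 0°
rotate_crank_by(-48°): θ ← 0° -48° = -48°
rotate_crank_by(+19°): θ ← -48° +19° = -29°
rotate_crank_by(+87°): θ ← -29° +87° = 58°
crank pin P = (r cos θ, r sin θ) = (24.376286, 39.010212)
h = r sin θ − e = 39.010212 − 3 = 36.010212
x = r cos θ + √(L² − h²) = 24.376286 + √(90000.0 − 1296.7354) = 24.376286 + 297.830933 = 322.207219

322.2072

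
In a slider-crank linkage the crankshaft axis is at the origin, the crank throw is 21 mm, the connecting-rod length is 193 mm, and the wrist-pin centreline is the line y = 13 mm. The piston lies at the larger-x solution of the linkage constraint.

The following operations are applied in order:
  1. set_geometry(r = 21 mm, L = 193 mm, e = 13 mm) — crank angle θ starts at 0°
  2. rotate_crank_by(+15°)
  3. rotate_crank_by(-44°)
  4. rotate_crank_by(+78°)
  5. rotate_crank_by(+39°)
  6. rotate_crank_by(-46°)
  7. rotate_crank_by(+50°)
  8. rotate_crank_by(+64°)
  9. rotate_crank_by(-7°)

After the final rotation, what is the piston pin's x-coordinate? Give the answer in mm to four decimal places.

set_geometry: r = 21 mm, L = 193 mm, e = 13 mm; θ ← 0°
rotate_crank_by(+15°): θ ← 0° +15° = 15°
rotate_crank_by(-44°): θ ← 15° -44° = -29°
rotate_crank_by(+78°): θ ← -29° +78° = 49°
rotate_crank_by(+39°): θ ← 49° +39° = 88°
rotate_crank_by(-46°): θ ← 88° -46° = 42°
rotate_crank_by(+50°): θ ← 42° +50° = 92°
rotate_crank_by(+64°): θ ← 92° +64° = 156°
rotate_crank_by(-7°): θ ← 156° -7° = 149°
crank pin P = (r cos θ, r sin θ) = (-18.000513, 10.815800)
h = r sin θ − e = 10.815800 − 13 = -2.184200
x = r cos θ + √(L² − h²) = -18.000513 + √(37249.0 − 4.7707) = -18.000513 + 192.987640 = 174.987127

174.9871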